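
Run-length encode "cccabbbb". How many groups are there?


Input: cccabbbb
Scanning for consecutive runs:
  Group 1: 'c' x 3 (positions 0-2)
  Group 2: 'a' x 1 (positions 3-3)
  Group 3: 'b' x 4 (positions 4-7)
Total groups: 3

3


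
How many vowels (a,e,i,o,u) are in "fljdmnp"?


Input: fljdmnp
Checking each character:
  'f' at position 0: consonant
  'l' at position 1: consonant
  'j' at position 2: consonant
  'd' at position 3: consonant
  'm' at position 4: consonant
  'n' at position 5: consonant
  'p' at position 6: consonant
Total vowels: 0

0


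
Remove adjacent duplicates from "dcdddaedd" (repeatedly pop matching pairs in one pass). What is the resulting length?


Input: dcdddaedd
Stack-based adjacent duplicate removal:
  Read 'd': push. Stack: d
  Read 'c': push. Stack: dc
  Read 'd': push. Stack: dcd
  Read 'd': matches stack top 'd' => pop. Stack: dc
  Read 'd': push. Stack: dcd
  Read 'a': push. Stack: dcda
  Read 'e': push. Stack: dcdae
  Read 'd': push. Stack: dcdaed
  Read 'd': matches stack top 'd' => pop. Stack: dcdae
Final stack: "dcdae" (length 5)

5


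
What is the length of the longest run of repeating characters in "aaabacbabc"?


Input: "aaabacbabc"
Scanning for longest run:
  Position 1 ('a'): continues run of 'a', length=2
  Position 2 ('a'): continues run of 'a', length=3
  Position 3 ('b'): new char, reset run to 1
  Position 4 ('a'): new char, reset run to 1
  Position 5 ('c'): new char, reset run to 1
  Position 6 ('b'): new char, reset run to 1
  Position 7 ('a'): new char, reset run to 1
  Position 8 ('b'): new char, reset run to 1
  Position 9 ('c'): new char, reset run to 1
Longest run: 'a' with length 3

3


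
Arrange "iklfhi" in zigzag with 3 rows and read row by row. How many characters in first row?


Zigzag "iklfhi" into 3 rows:
Placing characters:
  'i' => row 0
  'k' => row 1
  'l' => row 2
  'f' => row 1
  'h' => row 0
  'i' => row 1
Rows:
  Row 0: "ih"
  Row 1: "kfi"
  Row 2: "l"
First row length: 2

2


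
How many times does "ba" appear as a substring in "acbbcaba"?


Searching for "ba" in "acbbcaba"
Scanning each position:
  Position 0: "ac" => no
  Position 1: "cb" => no
  Position 2: "bb" => no
  Position 3: "bc" => no
  Position 4: "ca" => no
  Position 5: "ab" => no
  Position 6: "ba" => MATCH
Total occurrences: 1

1


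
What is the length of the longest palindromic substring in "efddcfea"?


Input: "efddcfea"
Checking substrings for palindromes:
  [2:4] "dd" (len 2) => palindrome
Longest palindromic substring: "dd" with length 2

2


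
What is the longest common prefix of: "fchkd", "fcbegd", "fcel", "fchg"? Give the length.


Words: fchkd, fcbegd, fcel, fchg
  Position 0: all 'f' => match
  Position 1: all 'c' => match
  Position 2: ('h', 'b', 'e', 'h') => mismatch, stop
LCP = "fc" (length 2)

2


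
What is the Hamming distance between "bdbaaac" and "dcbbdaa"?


Comparing "bdbaaac" and "dcbbdaa" position by position:
  Position 0: 'b' vs 'd' => differ
  Position 1: 'd' vs 'c' => differ
  Position 2: 'b' vs 'b' => same
  Position 3: 'a' vs 'b' => differ
  Position 4: 'a' vs 'd' => differ
  Position 5: 'a' vs 'a' => same
  Position 6: 'c' vs 'a' => differ
Total differences (Hamming distance): 5

5


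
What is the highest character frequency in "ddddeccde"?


Input: ddddeccde
Character counts:
  'c': 2
  'd': 5
  'e': 2
Maximum frequency: 5

5


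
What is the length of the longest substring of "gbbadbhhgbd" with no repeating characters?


Input: "gbbadbhhgbd"
Sliding window (track last position of each char):
  Position 0 ('g'): window [0,0] length 1 -- new best
  Position 1 ('b'): window [0,1] length 2 -- new best
  Position 2 ('b'): repeat (last at 1), move window start to 2
  Position 2 ('b'): window [2,2] length 1
  Position 3 ('a'): window [2,3] length 2
  Position 4 ('d'): window [2,4] length 3 -- new best
  Position 5 ('b'): repeat (last at 2), move window start to 3
  Position 5 ('b'): window [3,5] length 3
  Position 6 ('h'): window [3,6] length 4 -- new best
  Position 7 ('h'): repeat (last at 6), move window start to 7
  Position 7 ('h'): window [7,7] length 1
  Position 8 ('g'): window [7,8] length 2
  Position 9 ('b'): window [7,9] length 3
  Position 10 ('d'): window [7,10] length 4
Longest substring with no repeats: "adbh" with length 4

4


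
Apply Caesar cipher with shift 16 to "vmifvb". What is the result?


Caesar cipher: shift "vmifvb" by 16
  'v' (pos 21) + 16 = pos 11 = 'l'
  'm' (pos 12) + 16 = pos 2 = 'c'
  'i' (pos 8) + 16 = pos 24 = 'y'
  'f' (pos 5) + 16 = pos 21 = 'v'
  'v' (pos 21) + 16 = pos 11 = 'l'
  'b' (pos 1) + 16 = pos 17 = 'r'
Result: lcyvlr

lcyvlr


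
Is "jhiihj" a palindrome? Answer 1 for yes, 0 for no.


Input: jhiihj
Reversed: jhiihj
  Compare pos 0 ('j') with pos 5 ('j'): match
  Compare pos 1 ('h') with pos 4 ('h'): match
  Compare pos 2 ('i') with pos 3 ('i'): match
Result: palindrome

1


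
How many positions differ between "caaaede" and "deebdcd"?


Comparing "caaaede" and "deebdcd" position by position:
  Position 0: 'c' vs 'd' => DIFFER
  Position 1: 'a' vs 'e' => DIFFER
  Position 2: 'a' vs 'e' => DIFFER
  Position 3: 'a' vs 'b' => DIFFER
  Position 4: 'e' vs 'd' => DIFFER
  Position 5: 'd' vs 'c' => DIFFER
  Position 6: 'e' vs 'd' => DIFFER
Positions that differ: 7

7


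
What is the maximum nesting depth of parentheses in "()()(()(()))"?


Input: "()()(()(()))"
Tracking depth:
  Position 0 '(': depth becomes 1
  Position 1 ')': depth becomes 0
  Position 2 '(': depth becomes 1
  Position 3 ')': depth becomes 0
  Position 4 '(': depth becomes 1
  Position 5 '(': depth becomes 2
  Position 6 ')': depth becomes 1
  Position 7 '(': depth becomes 2
  Position 8 '(': depth becomes 3
  Position 9 ')': depth becomes 2
  Position 10 ')': depth becomes 1
  Position 11 ')': depth becomes 0
Maximum depth reached: 3

3


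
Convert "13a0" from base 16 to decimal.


Input: "13a0" in base 16
Positional expansion:
  Digit '1' (value 1) x 16^3 = 4096
  Digit '3' (value 3) x 16^2 = 768
  Digit 'a' (value 10) x 16^1 = 160
  Digit '0' (value 0) x 16^0 = 0
Sum = 5024

5024


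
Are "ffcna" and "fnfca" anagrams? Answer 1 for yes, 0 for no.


Strings: "ffcna", "fnfca"
Sorted first:  acffn
Sorted second: acffn
Sorted forms match => anagrams

1


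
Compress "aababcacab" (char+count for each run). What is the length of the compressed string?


Input: aababcacab
Runs:
  'a' x 2 => "a2"
  'b' x 1 => "b1"
  'a' x 1 => "a1"
  'b' x 1 => "b1"
  'c' x 1 => "c1"
  'a' x 1 => "a1"
  'c' x 1 => "c1"
  'a' x 1 => "a1"
  'b' x 1 => "b1"
Compressed: "a2b1a1b1c1a1c1a1b1"
Compressed length: 18

18


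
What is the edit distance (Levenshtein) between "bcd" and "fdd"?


Computing edit distance: "bcd" -> "fdd"
DP table:
           f    d    d
      0    1    2    3
  b   1    1    2    3
  c   2    2    2    3
  d   3    3    2    2
Edit distance = dp[3][3] = 2

2


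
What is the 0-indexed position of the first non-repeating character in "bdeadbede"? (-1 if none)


Input: bdeadbede
Character frequencies:
  'a': 1
  'b': 2
  'd': 3
  'e': 3
Scanning left to right for freq == 1:
  Position 0 ('b'): freq=2, skip
  Position 1 ('d'): freq=3, skip
  Position 2 ('e'): freq=3, skip
  Position 3 ('a'): unique! => answer = 3

3


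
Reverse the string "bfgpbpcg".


Input: bfgpbpcg
Reading characters right to left:
  Position 7: 'g'
  Position 6: 'c'
  Position 5: 'p'
  Position 4: 'b'
  Position 3: 'p'
  Position 2: 'g'
  Position 1: 'f'
  Position 0: 'b'
Reversed: gcpbpgfb

gcpbpgfb


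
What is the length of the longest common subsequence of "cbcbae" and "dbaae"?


LCS of "cbcbae" and "dbaae"
DP table:
           d    b    a    a    e
      0    0    0    0    0    0
  c   0    0    0    0    0    0
  b   0    0    1    1    1    1
  c   0    0    1    1    1    1
  b   0    0    1    1    1    1
  a   0    0    1    2    2    2
  e   0    0    1    2    2    3
LCS length = dp[6][5] = 3

3


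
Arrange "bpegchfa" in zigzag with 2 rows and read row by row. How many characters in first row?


Zigzag "bpegchfa" into 2 rows:
Placing characters:
  'b' => row 0
  'p' => row 1
  'e' => row 0
  'g' => row 1
  'c' => row 0
  'h' => row 1
  'f' => row 0
  'a' => row 1
Rows:
  Row 0: "becf"
  Row 1: "pgha"
First row length: 4

4


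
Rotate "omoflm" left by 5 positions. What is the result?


Input: "omoflm", rotate left by 5
First 5 characters: "omofl"
Remaining characters: "m"
Concatenate remaining + first: "m" + "omofl" = "momofl"

momofl


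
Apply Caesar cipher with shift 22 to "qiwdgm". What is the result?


Caesar cipher: shift "qiwdgm" by 22
  'q' (pos 16) + 22 = pos 12 = 'm'
  'i' (pos 8) + 22 = pos 4 = 'e'
  'w' (pos 22) + 22 = pos 18 = 's'
  'd' (pos 3) + 22 = pos 25 = 'z'
  'g' (pos 6) + 22 = pos 2 = 'c'
  'm' (pos 12) + 22 = pos 8 = 'i'
Result: meszci

meszci


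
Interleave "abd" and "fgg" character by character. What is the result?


Interleaving "abd" and "fgg":
  Position 0: 'a' from first, 'f' from second => "af"
  Position 1: 'b' from first, 'g' from second => "bg"
  Position 2: 'd' from first, 'g' from second => "dg"
Result: afbgdg

afbgdg


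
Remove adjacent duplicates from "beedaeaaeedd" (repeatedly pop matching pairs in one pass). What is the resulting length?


Input: beedaeaaeedd
Stack-based adjacent duplicate removal:
  Read 'b': push. Stack: b
  Read 'e': push. Stack: be
  Read 'e': matches stack top 'e' => pop. Stack: b
  Read 'd': push. Stack: bd
  Read 'a': push. Stack: bda
  Read 'e': push. Stack: bdae
  Read 'a': push. Stack: bdaea
  Read 'a': matches stack top 'a' => pop. Stack: bdae
  Read 'e': matches stack top 'e' => pop. Stack: bda
  Read 'e': push. Stack: bdae
  Read 'd': push. Stack: bdaed
  Read 'd': matches stack top 'd' => pop. Stack: bdae
Final stack: "bdae" (length 4)

4


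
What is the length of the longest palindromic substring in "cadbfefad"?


Input: "cadbfefad"
Checking substrings for palindromes:
  [4:7] "fef" (len 3) => palindrome
Longest palindromic substring: "fef" with length 3

3


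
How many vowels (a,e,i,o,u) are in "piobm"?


Input: piobm
Checking each character:
  'p' at position 0: consonant
  'i' at position 1: vowel (running total: 1)
  'o' at position 2: vowel (running total: 2)
  'b' at position 3: consonant
  'm' at position 4: consonant
Total vowels: 2

2


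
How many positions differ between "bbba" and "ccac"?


Comparing "bbba" and "ccac" position by position:
  Position 0: 'b' vs 'c' => DIFFER
  Position 1: 'b' vs 'c' => DIFFER
  Position 2: 'b' vs 'a' => DIFFER
  Position 3: 'a' vs 'c' => DIFFER
Positions that differ: 4

4


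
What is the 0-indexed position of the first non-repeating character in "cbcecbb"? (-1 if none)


Input: cbcecbb
Character frequencies:
  'b': 3
  'c': 3
  'e': 1
Scanning left to right for freq == 1:
  Position 0 ('c'): freq=3, skip
  Position 1 ('b'): freq=3, skip
  Position 2 ('c'): freq=3, skip
  Position 3 ('e'): unique! => answer = 3

3


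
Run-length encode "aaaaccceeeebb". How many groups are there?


Input: aaaaccceeeebb
Scanning for consecutive runs:
  Group 1: 'a' x 4 (positions 0-3)
  Group 2: 'c' x 3 (positions 4-6)
  Group 3: 'e' x 4 (positions 7-10)
  Group 4: 'b' x 2 (positions 11-12)
Total groups: 4

4


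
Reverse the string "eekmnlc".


Input: eekmnlc
Reading characters right to left:
  Position 6: 'c'
  Position 5: 'l'
  Position 4: 'n'
  Position 3: 'm'
  Position 2: 'k'
  Position 1: 'e'
  Position 0: 'e'
Reversed: clnmkee

clnmkee


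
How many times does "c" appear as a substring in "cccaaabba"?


Searching for "c" in "cccaaabba"
Scanning each position:
  Position 0: "c" => MATCH
  Position 1: "c" => MATCH
  Position 2: "c" => MATCH
  Position 3: "a" => no
  Position 4: "a" => no
  Position 5: "a" => no
  Position 6: "b" => no
  Position 7: "b" => no
  Position 8: "a" => no
Total occurrences: 3

3


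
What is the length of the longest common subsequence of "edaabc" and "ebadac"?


LCS of "edaabc" and "ebadac"
DP table:
           e    b    a    d    a    c
      0    0    0    0    0    0    0
  e   0    1    1    1    1    1    1
  d   0    1    1    1    2    2    2
  a   0    1    1    2    2    3    3
  a   0    1    1    2    2    3    3
  b   0    1    2    2    2    3    3
  c   0    1    2    2    2    3    4
LCS length = dp[6][6] = 4

4


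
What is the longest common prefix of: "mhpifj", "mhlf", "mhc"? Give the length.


Words: mhpifj, mhlf, mhc
  Position 0: all 'm' => match
  Position 1: all 'h' => match
  Position 2: ('p', 'l', 'c') => mismatch, stop
LCP = "mh" (length 2)

2


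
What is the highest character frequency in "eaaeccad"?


Input: eaaeccad
Character counts:
  'a': 3
  'c': 2
  'd': 1
  'e': 2
Maximum frequency: 3

3


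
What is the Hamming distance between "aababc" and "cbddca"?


Comparing "aababc" and "cbddca" position by position:
  Position 0: 'a' vs 'c' => differ
  Position 1: 'a' vs 'b' => differ
  Position 2: 'b' vs 'd' => differ
  Position 3: 'a' vs 'd' => differ
  Position 4: 'b' vs 'c' => differ
  Position 5: 'c' vs 'a' => differ
Total differences (Hamming distance): 6

6


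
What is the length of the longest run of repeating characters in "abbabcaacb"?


Input: "abbabcaacb"
Scanning for longest run:
  Position 1 ('b'): new char, reset run to 1
  Position 2 ('b'): continues run of 'b', length=2
  Position 3 ('a'): new char, reset run to 1
  Position 4 ('b'): new char, reset run to 1
  Position 5 ('c'): new char, reset run to 1
  Position 6 ('a'): new char, reset run to 1
  Position 7 ('a'): continues run of 'a', length=2
  Position 8 ('c'): new char, reset run to 1
  Position 9 ('b'): new char, reset run to 1
Longest run: 'b' with length 2

2


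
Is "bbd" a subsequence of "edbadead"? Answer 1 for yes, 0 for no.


Check if "bbd" is a subsequence of "edbadead"
Greedy scan:
  Position 0 ('e'): no match needed
  Position 1 ('d'): no match needed
  Position 2 ('b'): matches sub[0] = 'b'
  Position 3 ('a'): no match needed
  Position 4 ('d'): no match needed
  Position 5 ('e'): no match needed
  Position 6 ('a'): no match needed
  Position 7 ('d'): no match needed
Only matched 1/3 characters => not a subsequence

0


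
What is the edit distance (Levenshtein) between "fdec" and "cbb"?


Computing edit distance: "fdec" -> "cbb"
DP table:
           c    b    b
      0    1    2    3
  f   1    1    2    3
  d   2    2    2    3
  e   3    3    3    3
  c   4    3    4    4
Edit distance = dp[4][3] = 4

4


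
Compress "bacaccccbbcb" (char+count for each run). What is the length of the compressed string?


Input: bacaccccbbcb
Runs:
  'b' x 1 => "b1"
  'a' x 1 => "a1"
  'c' x 1 => "c1"
  'a' x 1 => "a1"
  'c' x 4 => "c4"
  'b' x 2 => "b2"
  'c' x 1 => "c1"
  'b' x 1 => "b1"
Compressed: "b1a1c1a1c4b2c1b1"
Compressed length: 16

16


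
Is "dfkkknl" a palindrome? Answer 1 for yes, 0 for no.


Input: dfkkknl
Reversed: lnkkkfd
  Compare pos 0 ('d') with pos 6 ('l'): MISMATCH
  Compare pos 1 ('f') with pos 5 ('n'): MISMATCH
  Compare pos 2 ('k') with pos 4 ('k'): match
Result: not a palindrome

0


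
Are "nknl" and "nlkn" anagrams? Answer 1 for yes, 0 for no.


Strings: "nknl", "nlkn"
Sorted first:  klnn
Sorted second: klnn
Sorted forms match => anagrams

1


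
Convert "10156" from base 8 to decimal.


Input: "10156" in base 8
Positional expansion:
  Digit '1' (value 1) x 8^4 = 4096
  Digit '0' (value 0) x 8^3 = 0
  Digit '1' (value 1) x 8^2 = 64
  Digit '5' (value 5) x 8^1 = 40
  Digit '6' (value 6) x 8^0 = 6
Sum = 4206

4206


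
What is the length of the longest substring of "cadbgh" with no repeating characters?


Input: "cadbgh"
Sliding window (track last position of each char):
  Position 0 ('c'): window [0,0] length 1 -- new best
  Position 1 ('a'): window [0,1] length 2 -- new best
  Position 2 ('d'): window [0,2] length 3 -- new best
  Position 3 ('b'): window [0,3] length 4 -- new best
  Position 4 ('g'): window [0,4] length 5 -- new best
  Position 5 ('h'): window [0,5] length 6 -- new best
Longest substring with no repeats: "cadbgh" with length 6

6


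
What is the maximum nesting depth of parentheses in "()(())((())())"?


Input: "()(())((())())"
Tracking depth:
  Position 0 '(': depth becomes 1
  Position 1 ')': depth becomes 0
  Position 2 '(': depth becomes 1
  Position 3 '(': depth becomes 2
  Position 4 ')': depth becomes 1
  Position 5 ')': depth becomes 0
  Position 6 '(': depth becomes 1
  Position 7 '(': depth becomes 2
  Position 8 '(': depth becomes 3
  Position 9 ')': depth becomes 2
  Position 10 ')': depth becomes 1
  Position 11 '(': depth becomes 2
  Position 12 ')': depth becomes 1
  Position 13 ')': depth becomes 0
Maximum depth reached: 3

3


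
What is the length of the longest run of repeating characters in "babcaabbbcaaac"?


Input: "babcaabbbcaaac"
Scanning for longest run:
  Position 1 ('a'): new char, reset run to 1
  Position 2 ('b'): new char, reset run to 1
  Position 3 ('c'): new char, reset run to 1
  Position 4 ('a'): new char, reset run to 1
  Position 5 ('a'): continues run of 'a', length=2
  Position 6 ('b'): new char, reset run to 1
  Position 7 ('b'): continues run of 'b', length=2
  Position 8 ('b'): continues run of 'b', length=3
  Position 9 ('c'): new char, reset run to 1
  Position 10 ('a'): new char, reset run to 1
  Position 11 ('a'): continues run of 'a', length=2
  Position 12 ('a'): continues run of 'a', length=3
  Position 13 ('c'): new char, reset run to 1
Longest run: 'b' with length 3

3


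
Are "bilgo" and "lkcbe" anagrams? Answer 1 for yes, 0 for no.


Strings: "bilgo", "lkcbe"
Sorted first:  bgilo
Sorted second: bcekl
Differ at position 1: 'g' vs 'c' => not anagrams

0


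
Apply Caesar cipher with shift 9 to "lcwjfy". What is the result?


Caesar cipher: shift "lcwjfy" by 9
  'l' (pos 11) + 9 = pos 20 = 'u'
  'c' (pos 2) + 9 = pos 11 = 'l'
  'w' (pos 22) + 9 = pos 5 = 'f'
  'j' (pos 9) + 9 = pos 18 = 's'
  'f' (pos 5) + 9 = pos 14 = 'o'
  'y' (pos 24) + 9 = pos 7 = 'h'
Result: ulfsoh

ulfsoh


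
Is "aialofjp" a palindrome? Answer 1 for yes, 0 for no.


Input: aialofjp
Reversed: pjfolaia
  Compare pos 0 ('a') with pos 7 ('p'): MISMATCH
  Compare pos 1 ('i') with pos 6 ('j'): MISMATCH
  Compare pos 2 ('a') with pos 5 ('f'): MISMATCH
  Compare pos 3 ('l') with pos 4 ('o'): MISMATCH
Result: not a palindrome

0


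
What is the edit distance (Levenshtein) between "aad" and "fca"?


Computing edit distance: "aad" -> "fca"
DP table:
           f    c    a
      0    1    2    3
  a   1    1    2    2
  a   2    2    2    2
  d   3    3    3    3
Edit distance = dp[3][3] = 3

3


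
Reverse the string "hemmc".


Input: hemmc
Reading characters right to left:
  Position 4: 'c'
  Position 3: 'm'
  Position 2: 'm'
  Position 1: 'e'
  Position 0: 'h'
Reversed: cmmeh

cmmeh


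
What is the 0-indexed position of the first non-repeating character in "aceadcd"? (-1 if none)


Input: aceadcd
Character frequencies:
  'a': 2
  'c': 2
  'd': 2
  'e': 1
Scanning left to right for freq == 1:
  Position 0 ('a'): freq=2, skip
  Position 1 ('c'): freq=2, skip
  Position 2 ('e'): unique! => answer = 2

2


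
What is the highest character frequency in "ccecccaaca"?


Input: ccecccaaca
Character counts:
  'a': 3
  'c': 6
  'e': 1
Maximum frequency: 6

6


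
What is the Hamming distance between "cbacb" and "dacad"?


Comparing "cbacb" and "dacad" position by position:
  Position 0: 'c' vs 'd' => differ
  Position 1: 'b' vs 'a' => differ
  Position 2: 'a' vs 'c' => differ
  Position 3: 'c' vs 'a' => differ
  Position 4: 'b' vs 'd' => differ
Total differences (Hamming distance): 5

5


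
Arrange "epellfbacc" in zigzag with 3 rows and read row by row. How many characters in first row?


Zigzag "epellfbacc" into 3 rows:
Placing characters:
  'e' => row 0
  'p' => row 1
  'e' => row 2
  'l' => row 1
  'l' => row 0
  'f' => row 1
  'b' => row 2
  'a' => row 1
  'c' => row 0
  'c' => row 1
Rows:
  Row 0: "elc"
  Row 1: "plfac"
  Row 2: "eb"
First row length: 3

3


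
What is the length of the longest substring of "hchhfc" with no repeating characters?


Input: "hchhfc"
Sliding window (track last position of each char):
  Position 0 ('h'): window [0,0] length 1 -- new best
  Position 1 ('c'): window [0,1] length 2 -- new best
  Position 2 ('h'): repeat (last at 0), move window start to 1
  Position 2 ('h'): window [1,2] length 2
  Position 3 ('h'): repeat (last at 2), move window start to 3
  Position 3 ('h'): window [3,3] length 1
  Position 4 ('f'): window [3,4] length 2
  Position 5 ('c'): window [3,5] length 3 -- new best
Longest substring with no repeats: "hfc" with length 3

3


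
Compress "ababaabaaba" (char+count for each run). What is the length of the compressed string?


Input: ababaabaaba
Runs:
  'a' x 1 => "a1"
  'b' x 1 => "b1"
  'a' x 1 => "a1"
  'b' x 1 => "b1"
  'a' x 2 => "a2"
  'b' x 1 => "b1"
  'a' x 2 => "a2"
  'b' x 1 => "b1"
  'a' x 1 => "a1"
Compressed: "a1b1a1b1a2b1a2b1a1"
Compressed length: 18

18


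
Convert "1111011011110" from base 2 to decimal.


Input: "1111011011110" in base 2
Positional expansion:
  Digit '1' (value 1) x 2^12 = 4096
  Digit '1' (value 1) x 2^11 = 2048
  Digit '1' (value 1) x 2^10 = 1024
  Digit '1' (value 1) x 2^9 = 512
  Digit '0' (value 0) x 2^8 = 0
  Digit '1' (value 1) x 2^7 = 128
  Digit '1' (value 1) x 2^6 = 64
  Digit '0' (value 0) x 2^5 = 0
  Digit '1' (value 1) x 2^4 = 16
  Digit '1' (value 1) x 2^3 = 8
  Digit '1' (value 1) x 2^2 = 4
  Digit '1' (value 1) x 2^1 = 2
  Digit '0' (value 0) x 2^0 = 0
Sum = 7902

7902


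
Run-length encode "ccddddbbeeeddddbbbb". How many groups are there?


Input: ccddddbbeeeddddbbbb
Scanning for consecutive runs:
  Group 1: 'c' x 2 (positions 0-1)
  Group 2: 'd' x 4 (positions 2-5)
  Group 3: 'b' x 2 (positions 6-7)
  Group 4: 'e' x 3 (positions 8-10)
  Group 5: 'd' x 4 (positions 11-14)
  Group 6: 'b' x 4 (positions 15-18)
Total groups: 6

6


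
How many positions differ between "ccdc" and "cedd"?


Comparing "ccdc" and "cedd" position by position:
  Position 0: 'c' vs 'c' => same
  Position 1: 'c' vs 'e' => DIFFER
  Position 2: 'd' vs 'd' => same
  Position 3: 'c' vs 'd' => DIFFER
Positions that differ: 2

2


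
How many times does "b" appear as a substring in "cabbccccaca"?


Searching for "b" in "cabbccccaca"
Scanning each position:
  Position 0: "c" => no
  Position 1: "a" => no
  Position 2: "b" => MATCH
  Position 3: "b" => MATCH
  Position 4: "c" => no
  Position 5: "c" => no
  Position 6: "c" => no
  Position 7: "c" => no
  Position 8: "a" => no
  Position 9: "c" => no
  Position 10: "a" => no
Total occurrences: 2

2


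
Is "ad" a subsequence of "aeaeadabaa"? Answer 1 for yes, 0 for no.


Check if "ad" is a subsequence of "aeaeadabaa"
Greedy scan:
  Position 0 ('a'): matches sub[0] = 'a'
  Position 1 ('e'): no match needed
  Position 2 ('a'): no match needed
  Position 3 ('e'): no match needed
  Position 4 ('a'): no match needed
  Position 5 ('d'): matches sub[1] = 'd'
  Position 6 ('a'): no match needed
  Position 7 ('b'): no match needed
  Position 8 ('a'): no match needed
  Position 9 ('a'): no match needed
All 2 characters matched => is a subsequence

1


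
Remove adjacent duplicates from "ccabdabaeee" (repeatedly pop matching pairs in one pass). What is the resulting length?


Input: ccabdabaeee
Stack-based adjacent duplicate removal:
  Read 'c': push. Stack: c
  Read 'c': matches stack top 'c' => pop. Stack: (empty)
  Read 'a': push. Stack: a
  Read 'b': push. Stack: ab
  Read 'd': push. Stack: abd
  Read 'a': push. Stack: abda
  Read 'b': push. Stack: abdab
  Read 'a': push. Stack: abdaba
  Read 'e': push. Stack: abdabae
  Read 'e': matches stack top 'e' => pop. Stack: abdaba
  Read 'e': push. Stack: abdabae
Final stack: "abdabae" (length 7)

7


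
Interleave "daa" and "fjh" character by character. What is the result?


Interleaving "daa" and "fjh":
  Position 0: 'd' from first, 'f' from second => "df"
  Position 1: 'a' from first, 'j' from second => "aj"
  Position 2: 'a' from first, 'h' from second => "ah"
Result: dfajah

dfajah


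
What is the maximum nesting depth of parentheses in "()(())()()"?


Input: "()(())()()"
Tracking depth:
  Position 0 '(': depth becomes 1
  Position 1 ')': depth becomes 0
  Position 2 '(': depth becomes 1
  Position 3 '(': depth becomes 2
  Position 4 ')': depth becomes 1
  Position 5 ')': depth becomes 0
  Position 6 '(': depth becomes 1
  Position 7 ')': depth becomes 0
  Position 8 '(': depth becomes 1
  Position 9 ')': depth becomes 0
Maximum depth reached: 2

2


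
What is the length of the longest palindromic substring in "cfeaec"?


Input: "cfeaec"
Checking substrings for palindromes:
  [2:5] "eae" (len 3) => palindrome
Longest palindromic substring: "eae" with length 3

3


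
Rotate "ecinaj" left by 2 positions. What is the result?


Input: "ecinaj", rotate left by 2
First 2 characters: "ec"
Remaining characters: "inaj"
Concatenate remaining + first: "inaj" + "ec" = "inajec"

inajec


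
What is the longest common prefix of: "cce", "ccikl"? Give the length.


Words: cce, ccikl
  Position 0: all 'c' => match
  Position 1: all 'c' => match
  Position 2: ('e', 'i') => mismatch, stop
LCP = "cc" (length 2)

2


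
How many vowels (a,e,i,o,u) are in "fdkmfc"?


Input: fdkmfc
Checking each character:
  'f' at position 0: consonant
  'd' at position 1: consonant
  'k' at position 2: consonant
  'm' at position 3: consonant
  'f' at position 4: consonant
  'c' at position 5: consonant
Total vowels: 0

0


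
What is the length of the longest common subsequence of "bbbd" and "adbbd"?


LCS of "bbbd" and "adbbd"
DP table:
           a    d    b    b    d
      0    0    0    0    0    0
  b   0    0    0    1    1    1
  b   0    0    0    1    2    2
  b   0    0    0    1    2    2
  d   0    0    1    1    2    3
LCS length = dp[4][5] = 3

3


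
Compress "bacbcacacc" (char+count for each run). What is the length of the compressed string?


Input: bacbcacacc
Runs:
  'b' x 1 => "b1"
  'a' x 1 => "a1"
  'c' x 1 => "c1"
  'b' x 1 => "b1"
  'c' x 1 => "c1"
  'a' x 1 => "a1"
  'c' x 1 => "c1"
  'a' x 1 => "a1"
  'c' x 2 => "c2"
Compressed: "b1a1c1b1c1a1c1a1c2"
Compressed length: 18

18


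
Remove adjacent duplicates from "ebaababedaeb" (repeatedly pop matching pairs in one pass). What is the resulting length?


Input: ebaababedaeb
Stack-based adjacent duplicate removal:
  Read 'e': push. Stack: e
  Read 'b': push. Stack: eb
  Read 'a': push. Stack: eba
  Read 'a': matches stack top 'a' => pop. Stack: eb
  Read 'b': matches stack top 'b' => pop. Stack: e
  Read 'a': push. Stack: ea
  Read 'b': push. Stack: eab
  Read 'e': push. Stack: eabe
  Read 'd': push. Stack: eabed
  Read 'a': push. Stack: eabeda
  Read 'e': push. Stack: eabedae
  Read 'b': push. Stack: eabedaeb
Final stack: "eabedaeb" (length 8)

8


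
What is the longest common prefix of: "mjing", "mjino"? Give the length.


Words: mjing, mjino
  Position 0: all 'm' => match
  Position 1: all 'j' => match
  Position 2: all 'i' => match
  Position 3: all 'n' => match
  Position 4: ('g', 'o') => mismatch, stop
LCP = "mjin" (length 4)

4


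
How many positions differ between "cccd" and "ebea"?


Comparing "cccd" and "ebea" position by position:
  Position 0: 'c' vs 'e' => DIFFER
  Position 1: 'c' vs 'b' => DIFFER
  Position 2: 'c' vs 'e' => DIFFER
  Position 3: 'd' vs 'a' => DIFFER
Positions that differ: 4

4


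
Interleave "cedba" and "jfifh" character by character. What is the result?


Interleaving "cedba" and "jfifh":
  Position 0: 'c' from first, 'j' from second => "cj"
  Position 1: 'e' from first, 'f' from second => "ef"
  Position 2: 'd' from first, 'i' from second => "di"
  Position 3: 'b' from first, 'f' from second => "bf"
  Position 4: 'a' from first, 'h' from second => "ah"
Result: cjefdibfah

cjefdibfah


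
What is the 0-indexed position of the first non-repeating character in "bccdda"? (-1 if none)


Input: bccdda
Character frequencies:
  'a': 1
  'b': 1
  'c': 2
  'd': 2
Scanning left to right for freq == 1:
  Position 0 ('b'): unique! => answer = 0

0


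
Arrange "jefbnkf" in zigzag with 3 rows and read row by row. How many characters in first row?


Zigzag "jefbnkf" into 3 rows:
Placing characters:
  'j' => row 0
  'e' => row 1
  'f' => row 2
  'b' => row 1
  'n' => row 0
  'k' => row 1
  'f' => row 2
Rows:
  Row 0: "jn"
  Row 1: "ebk"
  Row 2: "ff"
First row length: 2

2


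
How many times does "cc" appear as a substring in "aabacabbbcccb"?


Searching for "cc" in "aabacabbbcccb"
Scanning each position:
  Position 0: "aa" => no
  Position 1: "ab" => no
  Position 2: "ba" => no
  Position 3: "ac" => no
  Position 4: "ca" => no
  Position 5: "ab" => no
  Position 6: "bb" => no
  Position 7: "bb" => no
  Position 8: "bc" => no
  Position 9: "cc" => MATCH
  Position 10: "cc" => MATCH
  Position 11: "cb" => no
Total occurrences: 2

2


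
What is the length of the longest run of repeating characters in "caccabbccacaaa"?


Input: "caccabbccacaaa"
Scanning for longest run:
  Position 1 ('a'): new char, reset run to 1
  Position 2 ('c'): new char, reset run to 1
  Position 3 ('c'): continues run of 'c', length=2
  Position 4 ('a'): new char, reset run to 1
  Position 5 ('b'): new char, reset run to 1
  Position 6 ('b'): continues run of 'b', length=2
  Position 7 ('c'): new char, reset run to 1
  Position 8 ('c'): continues run of 'c', length=2
  Position 9 ('a'): new char, reset run to 1
  Position 10 ('c'): new char, reset run to 1
  Position 11 ('a'): new char, reset run to 1
  Position 12 ('a'): continues run of 'a', length=2
  Position 13 ('a'): continues run of 'a', length=3
Longest run: 'a' with length 3

3


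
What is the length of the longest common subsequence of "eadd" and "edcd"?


LCS of "eadd" and "edcd"
DP table:
           e    d    c    d
      0    0    0    0    0
  e   0    1    1    1    1
  a   0    1    1    1    1
  d   0    1    2    2    2
  d   0    1    2    2    3
LCS length = dp[4][4] = 3

3


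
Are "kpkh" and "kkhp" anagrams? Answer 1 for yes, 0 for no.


Strings: "kpkh", "kkhp"
Sorted first:  hkkp
Sorted second: hkkp
Sorted forms match => anagrams

1


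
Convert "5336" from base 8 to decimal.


Input: "5336" in base 8
Positional expansion:
  Digit '5' (value 5) x 8^3 = 2560
  Digit '3' (value 3) x 8^2 = 192
  Digit '3' (value 3) x 8^1 = 24
  Digit '6' (value 6) x 8^0 = 6
Sum = 2782

2782


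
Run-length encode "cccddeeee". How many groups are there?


Input: cccddeeee
Scanning for consecutive runs:
  Group 1: 'c' x 3 (positions 0-2)
  Group 2: 'd' x 2 (positions 3-4)
  Group 3: 'e' x 4 (positions 5-8)
Total groups: 3

3


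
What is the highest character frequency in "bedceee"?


Input: bedceee
Character counts:
  'b': 1
  'c': 1
  'd': 1
  'e': 4
Maximum frequency: 4

4


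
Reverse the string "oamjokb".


Input: oamjokb
Reading characters right to left:
  Position 6: 'b'
  Position 5: 'k'
  Position 4: 'o'
  Position 3: 'j'
  Position 2: 'm'
  Position 1: 'a'
  Position 0: 'o'
Reversed: bkojmao

bkojmao


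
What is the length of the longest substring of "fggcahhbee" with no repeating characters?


Input: "fggcahhbee"
Sliding window (track last position of each char):
  Position 0 ('f'): window [0,0] length 1 -- new best
  Position 1 ('g'): window [0,1] length 2 -- new best
  Position 2 ('g'): repeat (last at 1), move window start to 2
  Position 2 ('g'): window [2,2] length 1
  Position 3 ('c'): window [2,3] length 2
  Position 4 ('a'): window [2,4] length 3 -- new best
  Position 5 ('h'): window [2,5] length 4 -- new best
  Position 6 ('h'): repeat (last at 5), move window start to 6
  Position 6 ('h'): window [6,6] length 1
  Position 7 ('b'): window [6,7] length 2
  Position 8 ('e'): window [6,8] length 3
  Position 9 ('e'): repeat (last at 8), move window start to 9
  Position 9 ('e'): window [9,9] length 1
Longest substring with no repeats: "gcah" with length 4

4


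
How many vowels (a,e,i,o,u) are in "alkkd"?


Input: alkkd
Checking each character:
  'a' at position 0: vowel (running total: 1)
  'l' at position 1: consonant
  'k' at position 2: consonant
  'k' at position 3: consonant
  'd' at position 4: consonant
Total vowels: 1

1


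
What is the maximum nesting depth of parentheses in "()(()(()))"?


Input: "()(()(()))"
Tracking depth:
  Position 0 '(': depth becomes 1
  Position 1 ')': depth becomes 0
  Position 2 '(': depth becomes 1
  Position 3 '(': depth becomes 2
  Position 4 ')': depth becomes 1
  Position 5 '(': depth becomes 2
  Position 6 '(': depth becomes 3
  Position 7 ')': depth becomes 2
  Position 8 ')': depth becomes 1
  Position 9 ')': depth becomes 0
Maximum depth reached: 3

3


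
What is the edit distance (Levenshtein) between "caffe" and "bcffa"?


Computing edit distance: "caffe" -> "bcffa"
DP table:
           b    c    f    f    a
      0    1    2    3    4    5
  c   1    1    1    2    3    4
  a   2    2    2    2    3    3
  f   3    3    3    2    2    3
  f   4    4    4    3    2    3
  e   5    5    5    4    3    3
Edit distance = dp[5][5] = 3

3


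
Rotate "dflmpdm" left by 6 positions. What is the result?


Input: "dflmpdm", rotate left by 6
First 6 characters: "dflmpd"
Remaining characters: "m"
Concatenate remaining + first: "m" + "dflmpd" = "mdflmpd"

mdflmpd


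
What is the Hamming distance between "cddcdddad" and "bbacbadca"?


Comparing "cddcdddad" and "bbacbadca" position by position:
  Position 0: 'c' vs 'b' => differ
  Position 1: 'd' vs 'b' => differ
  Position 2: 'd' vs 'a' => differ
  Position 3: 'c' vs 'c' => same
  Position 4: 'd' vs 'b' => differ
  Position 5: 'd' vs 'a' => differ
  Position 6: 'd' vs 'd' => same
  Position 7: 'a' vs 'c' => differ
  Position 8: 'd' vs 'a' => differ
Total differences (Hamming distance): 7

7


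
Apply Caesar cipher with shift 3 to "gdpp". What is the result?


Caesar cipher: shift "gdpp" by 3
  'g' (pos 6) + 3 = pos 9 = 'j'
  'd' (pos 3) + 3 = pos 6 = 'g'
  'p' (pos 15) + 3 = pos 18 = 's'
  'p' (pos 15) + 3 = pos 18 = 's'
Result: jgss

jgss


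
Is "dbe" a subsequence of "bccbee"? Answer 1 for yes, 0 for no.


Check if "dbe" is a subsequence of "bccbee"
Greedy scan:
  Position 0 ('b'): no match needed
  Position 1 ('c'): no match needed
  Position 2 ('c'): no match needed
  Position 3 ('b'): no match needed
  Position 4 ('e'): no match needed
  Position 5 ('e'): no match needed
Only matched 0/3 characters => not a subsequence

0


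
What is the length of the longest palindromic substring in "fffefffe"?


Input: "fffefffe"
Checking substrings for palindromes:
  [0:7] "fffefff" (len 7) => palindrome
  [1:6] "ffeff" (len 5) => palindrome
  [3:8] "efffe" (len 5) => palindrome
  [0:3] "fff" (len 3) => palindrome
  [2:5] "fef" (len 3) => palindrome
  [4:7] "fff" (len 3) => palindrome
Longest palindromic substring: "fffefff" with length 7

7


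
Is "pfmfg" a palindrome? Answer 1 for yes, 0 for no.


Input: pfmfg
Reversed: gfmfp
  Compare pos 0 ('p') with pos 4 ('g'): MISMATCH
  Compare pos 1 ('f') with pos 3 ('f'): match
Result: not a palindrome

0


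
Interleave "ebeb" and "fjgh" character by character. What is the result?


Interleaving "ebeb" and "fjgh":
  Position 0: 'e' from first, 'f' from second => "ef"
  Position 1: 'b' from first, 'j' from second => "bj"
  Position 2: 'e' from first, 'g' from second => "eg"
  Position 3: 'b' from first, 'h' from second => "bh"
Result: efbjegbh

efbjegbh


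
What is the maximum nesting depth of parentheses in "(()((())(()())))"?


Input: "(()((())(()())))"
Tracking depth:
  Position 0 '(': depth becomes 1
  Position 1 '(': depth becomes 2
  Position 2 ')': depth becomes 1
  Position 3 '(': depth becomes 2
  Position 4 '(': depth becomes 3
  Position 5 '(': depth becomes 4
  Position 6 ')': depth becomes 3
  Position 7 ')': depth becomes 2
  Position 8 '(': depth becomes 3
  Position 9 '(': depth becomes 4
  Position 10 ')': depth becomes 3
  Position 11 '(': depth becomes 4
  Position 12 ')': depth becomes 3
  Position 13 ')': depth becomes 2
  Position 14 ')': depth becomes 1
  Position 15 ')': depth becomes 0
Maximum depth reached: 4

4


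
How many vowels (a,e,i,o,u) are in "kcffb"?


Input: kcffb
Checking each character:
  'k' at position 0: consonant
  'c' at position 1: consonant
  'f' at position 2: consonant
  'f' at position 3: consonant
  'b' at position 4: consonant
Total vowels: 0

0


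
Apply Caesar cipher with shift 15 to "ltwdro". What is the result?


Caesar cipher: shift "ltwdro" by 15
  'l' (pos 11) + 15 = pos 0 = 'a'
  't' (pos 19) + 15 = pos 8 = 'i'
  'w' (pos 22) + 15 = pos 11 = 'l'
  'd' (pos 3) + 15 = pos 18 = 's'
  'r' (pos 17) + 15 = pos 6 = 'g'
  'o' (pos 14) + 15 = pos 3 = 'd'
Result: ailsgd

ailsgd


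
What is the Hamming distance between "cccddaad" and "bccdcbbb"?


Comparing "cccddaad" and "bccdcbbb" position by position:
  Position 0: 'c' vs 'b' => differ
  Position 1: 'c' vs 'c' => same
  Position 2: 'c' vs 'c' => same
  Position 3: 'd' vs 'd' => same
  Position 4: 'd' vs 'c' => differ
  Position 5: 'a' vs 'b' => differ
  Position 6: 'a' vs 'b' => differ
  Position 7: 'd' vs 'b' => differ
Total differences (Hamming distance): 5

5


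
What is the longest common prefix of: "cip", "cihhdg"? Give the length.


Words: cip, cihhdg
  Position 0: all 'c' => match
  Position 1: all 'i' => match
  Position 2: ('p', 'h') => mismatch, stop
LCP = "ci" (length 2)

2


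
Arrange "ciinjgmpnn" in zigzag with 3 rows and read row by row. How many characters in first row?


Zigzag "ciinjgmpnn" into 3 rows:
Placing characters:
  'c' => row 0
  'i' => row 1
  'i' => row 2
  'n' => row 1
  'j' => row 0
  'g' => row 1
  'm' => row 2
  'p' => row 1
  'n' => row 0
  'n' => row 1
Rows:
  Row 0: "cjn"
  Row 1: "ingpn"
  Row 2: "im"
First row length: 3

3


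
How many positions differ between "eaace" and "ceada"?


Comparing "eaace" and "ceada" position by position:
  Position 0: 'e' vs 'c' => DIFFER
  Position 1: 'a' vs 'e' => DIFFER
  Position 2: 'a' vs 'a' => same
  Position 3: 'c' vs 'd' => DIFFER
  Position 4: 'e' vs 'a' => DIFFER
Positions that differ: 4

4


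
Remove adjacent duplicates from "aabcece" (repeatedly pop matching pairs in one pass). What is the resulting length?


Input: aabcece
Stack-based adjacent duplicate removal:
  Read 'a': push. Stack: a
  Read 'a': matches stack top 'a' => pop. Stack: (empty)
  Read 'b': push. Stack: b
  Read 'c': push. Stack: bc
  Read 'e': push. Stack: bce
  Read 'c': push. Stack: bcec
  Read 'e': push. Stack: bcece
Final stack: "bcece" (length 5)

5


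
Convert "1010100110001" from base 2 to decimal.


Input: "1010100110001" in base 2
Positional expansion:
  Digit '1' (value 1) x 2^12 = 4096
  Digit '0' (value 0) x 2^11 = 0
  Digit '1' (value 1) x 2^10 = 1024
  Digit '0' (value 0) x 2^9 = 0
  Digit '1' (value 1) x 2^8 = 256
  Digit '0' (value 0) x 2^7 = 0
  Digit '0' (value 0) x 2^6 = 0
  Digit '1' (value 1) x 2^5 = 32
  Digit '1' (value 1) x 2^4 = 16
  Digit '0' (value 0) x 2^3 = 0
  Digit '0' (value 0) x 2^2 = 0
  Digit '0' (value 0) x 2^1 = 0
  Digit '1' (value 1) x 2^0 = 1
Sum = 5425

5425


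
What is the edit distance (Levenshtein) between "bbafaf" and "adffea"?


Computing edit distance: "bbafaf" -> "adffea"
DP table:
           a    d    f    f    e    a
      0    1    2    3    4    5    6
  b   1    1    2    3    4    5    6
  b   2    2    2    3    4    5    6
  a   3    2    3    3    4    5    5
  f   4    3    3    3    3    4    5
  a   5    4    4    4    4    4    4
  f   6    5    5    4    4    5    5
Edit distance = dp[6][6] = 5

5


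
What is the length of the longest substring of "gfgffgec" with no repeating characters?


Input: "gfgffgec"
Sliding window (track last position of each char):
  Position 0 ('g'): window [0,0] length 1 -- new best
  Position 1 ('f'): window [0,1] length 2 -- new best
  Position 2 ('g'): repeat (last at 0), move window start to 1
  Position 2 ('g'): window [1,2] length 2
  Position 3 ('f'): repeat (last at 1), move window start to 2
  Position 3 ('f'): window [2,3] length 2
  Position 4 ('f'): repeat (last at 3), move window start to 4
  Position 4 ('f'): window [4,4] length 1
  Position 5 ('g'): window [4,5] length 2
  Position 6 ('e'): window [4,6] length 3 -- new best
  Position 7 ('c'): window [4,7] length 4 -- new best
Longest substring with no repeats: "fgec" with length 4

4
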